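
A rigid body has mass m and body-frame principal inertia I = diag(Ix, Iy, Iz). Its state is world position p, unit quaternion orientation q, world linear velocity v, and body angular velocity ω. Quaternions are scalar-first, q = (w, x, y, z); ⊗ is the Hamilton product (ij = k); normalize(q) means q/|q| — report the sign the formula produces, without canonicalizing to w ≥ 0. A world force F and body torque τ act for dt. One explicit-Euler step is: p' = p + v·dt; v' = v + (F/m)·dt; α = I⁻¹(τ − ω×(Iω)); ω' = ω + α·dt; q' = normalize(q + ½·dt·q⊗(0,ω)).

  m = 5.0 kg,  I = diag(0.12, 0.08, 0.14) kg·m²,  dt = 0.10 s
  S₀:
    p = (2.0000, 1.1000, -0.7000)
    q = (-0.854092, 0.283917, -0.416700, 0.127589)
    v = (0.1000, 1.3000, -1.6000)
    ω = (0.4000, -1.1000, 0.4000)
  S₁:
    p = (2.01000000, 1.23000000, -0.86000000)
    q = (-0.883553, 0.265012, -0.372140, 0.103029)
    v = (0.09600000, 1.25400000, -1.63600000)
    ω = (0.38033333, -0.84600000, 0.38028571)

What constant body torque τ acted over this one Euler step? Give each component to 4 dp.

τ = (-0.0500, 0.2000, -0.0100)

rate change Δω = (-0.01966667, 0.25400000, -0.01971429)
applied torque τ = (-0.0500, 0.2000, -0.0100)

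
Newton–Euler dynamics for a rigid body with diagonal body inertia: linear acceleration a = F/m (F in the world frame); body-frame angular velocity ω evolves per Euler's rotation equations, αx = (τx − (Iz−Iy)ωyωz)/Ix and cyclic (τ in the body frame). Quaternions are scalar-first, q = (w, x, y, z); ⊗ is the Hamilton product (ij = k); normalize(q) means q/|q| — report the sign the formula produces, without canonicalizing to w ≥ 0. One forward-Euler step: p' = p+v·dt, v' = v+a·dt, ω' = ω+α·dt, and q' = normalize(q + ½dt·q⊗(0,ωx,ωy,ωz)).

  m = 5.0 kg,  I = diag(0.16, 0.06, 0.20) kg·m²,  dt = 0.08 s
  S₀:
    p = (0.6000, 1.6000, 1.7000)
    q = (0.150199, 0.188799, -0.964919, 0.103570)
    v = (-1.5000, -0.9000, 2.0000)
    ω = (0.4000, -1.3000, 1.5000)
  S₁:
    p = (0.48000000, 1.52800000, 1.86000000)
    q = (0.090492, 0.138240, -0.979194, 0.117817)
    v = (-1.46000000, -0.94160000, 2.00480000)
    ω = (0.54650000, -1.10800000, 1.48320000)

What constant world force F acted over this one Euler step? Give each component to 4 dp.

F = (2.5000, -2.6000, 0.3000)

v₁ − v₀ = (0.04000000, -0.04160000, 0.00480000)
m·(v₁−v₀)/dt = (2.5000, -2.6000, 0.3000)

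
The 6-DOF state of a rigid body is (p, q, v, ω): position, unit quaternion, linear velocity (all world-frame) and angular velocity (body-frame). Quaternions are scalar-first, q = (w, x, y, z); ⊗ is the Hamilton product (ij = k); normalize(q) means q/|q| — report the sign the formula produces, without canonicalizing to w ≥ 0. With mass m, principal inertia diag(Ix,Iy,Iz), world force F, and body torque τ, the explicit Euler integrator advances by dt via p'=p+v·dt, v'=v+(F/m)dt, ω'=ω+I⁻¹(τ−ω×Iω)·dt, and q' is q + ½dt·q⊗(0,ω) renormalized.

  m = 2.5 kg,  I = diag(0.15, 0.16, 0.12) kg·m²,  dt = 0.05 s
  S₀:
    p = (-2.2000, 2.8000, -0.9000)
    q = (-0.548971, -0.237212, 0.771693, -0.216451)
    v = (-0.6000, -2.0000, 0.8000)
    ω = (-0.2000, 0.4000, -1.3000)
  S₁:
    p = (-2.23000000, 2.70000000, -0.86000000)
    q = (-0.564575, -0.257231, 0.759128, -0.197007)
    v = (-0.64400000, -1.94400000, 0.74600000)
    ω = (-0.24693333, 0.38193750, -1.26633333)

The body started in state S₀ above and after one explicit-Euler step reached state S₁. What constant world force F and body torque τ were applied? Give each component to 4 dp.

F = (-2.2000, 2.8000, -2.7000)
τ = (-0.1200, -0.0500, 0.0800)

Δv = v₁−v₀ = (-0.04400000, 0.05600000, -0.05400000)
F = m·Δv/dt = (-2.2000, 2.8000, -2.7000)
ω₁ − ω₀ = (-0.04693333, -0.01806250, 0.03366667)
gyro term ω₀×Iω₀ = (0.0208, 0.0078, -0.0008)
τ = I·(Δω/dt) + ω₀×(Iω₀) = (-0.1200, -0.0500, 0.0800)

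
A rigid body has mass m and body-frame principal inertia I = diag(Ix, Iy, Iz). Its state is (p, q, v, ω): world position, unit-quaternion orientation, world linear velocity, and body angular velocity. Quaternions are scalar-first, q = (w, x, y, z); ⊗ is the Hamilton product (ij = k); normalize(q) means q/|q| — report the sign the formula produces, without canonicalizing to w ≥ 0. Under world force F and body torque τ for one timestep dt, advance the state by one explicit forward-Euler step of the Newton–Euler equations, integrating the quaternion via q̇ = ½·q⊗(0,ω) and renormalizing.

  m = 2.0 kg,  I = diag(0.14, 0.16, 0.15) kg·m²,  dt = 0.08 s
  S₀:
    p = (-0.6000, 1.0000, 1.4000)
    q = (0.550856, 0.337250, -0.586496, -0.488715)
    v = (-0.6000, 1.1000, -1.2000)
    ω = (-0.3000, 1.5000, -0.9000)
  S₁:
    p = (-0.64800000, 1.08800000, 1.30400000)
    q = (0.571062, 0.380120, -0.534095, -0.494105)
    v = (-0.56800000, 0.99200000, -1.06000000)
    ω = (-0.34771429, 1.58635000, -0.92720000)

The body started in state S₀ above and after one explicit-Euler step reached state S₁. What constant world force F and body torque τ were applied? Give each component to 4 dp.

F = (0.8000, -2.7000, 3.5000)
τ = (-0.0700, 0.1700, -0.0600)

ω₁ − ω₀ = (-0.04771429, 0.08635000, -0.02720000)
I·α + gyro = (-0.0700, 0.1700, -0.0600)
velocity change Δv = (0.03200000, -0.10800000, 0.14000000)
applied force F = (0.8000, -2.7000, 3.5000)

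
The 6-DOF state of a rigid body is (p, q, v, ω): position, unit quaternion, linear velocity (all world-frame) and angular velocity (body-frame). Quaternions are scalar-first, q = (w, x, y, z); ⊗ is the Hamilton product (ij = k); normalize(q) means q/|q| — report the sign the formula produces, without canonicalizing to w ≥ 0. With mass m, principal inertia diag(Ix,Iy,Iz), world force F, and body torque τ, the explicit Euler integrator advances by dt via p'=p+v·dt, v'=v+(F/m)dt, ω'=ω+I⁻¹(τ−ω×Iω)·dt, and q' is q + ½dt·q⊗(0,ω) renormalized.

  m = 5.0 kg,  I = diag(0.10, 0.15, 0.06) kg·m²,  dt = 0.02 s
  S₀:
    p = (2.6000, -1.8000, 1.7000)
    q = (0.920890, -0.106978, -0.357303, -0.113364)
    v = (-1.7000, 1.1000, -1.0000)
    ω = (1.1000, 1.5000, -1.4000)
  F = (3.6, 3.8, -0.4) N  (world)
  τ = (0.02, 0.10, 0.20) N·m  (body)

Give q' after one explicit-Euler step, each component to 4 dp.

q⊗(0,ω) = (0.4949207, 1.6832492, 1.1068654, -1.0566797)
q' = normalize(q + ½dt·q⊗(0,ω)) = (0.9256, -0.0901, -0.3461, -0.1239)

q' = (0.9256, -0.0901, -0.3461, -0.1239)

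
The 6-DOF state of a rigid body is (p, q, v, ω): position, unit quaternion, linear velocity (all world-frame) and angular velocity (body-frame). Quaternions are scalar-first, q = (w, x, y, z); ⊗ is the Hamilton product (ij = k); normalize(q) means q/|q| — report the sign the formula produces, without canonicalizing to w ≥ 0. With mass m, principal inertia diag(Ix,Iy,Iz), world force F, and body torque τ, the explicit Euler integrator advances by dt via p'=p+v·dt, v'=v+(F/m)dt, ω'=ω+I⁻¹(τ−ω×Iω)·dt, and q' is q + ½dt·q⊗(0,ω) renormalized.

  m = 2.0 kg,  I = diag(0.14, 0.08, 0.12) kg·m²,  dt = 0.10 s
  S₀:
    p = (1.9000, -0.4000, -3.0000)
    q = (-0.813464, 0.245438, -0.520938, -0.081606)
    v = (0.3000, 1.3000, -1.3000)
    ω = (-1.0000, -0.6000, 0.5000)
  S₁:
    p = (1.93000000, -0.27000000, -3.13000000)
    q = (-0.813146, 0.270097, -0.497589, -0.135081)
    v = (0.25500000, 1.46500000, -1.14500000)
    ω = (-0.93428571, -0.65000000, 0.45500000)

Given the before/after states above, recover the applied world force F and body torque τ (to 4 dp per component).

F = (-0.9000, 3.3000, 3.1000)
τ = (0.0800, -0.0500, -0.0900)

Δv = v₁−v₀ = (-0.04500000, 0.16500000, 0.15500000)
F = m·Δv/dt = (-0.9000, 3.3000, 3.1000)
rate change Δω = (0.06571429, -0.05000000, -0.04500000)
I·α + gyro = (0.0800, -0.0500, -0.0900)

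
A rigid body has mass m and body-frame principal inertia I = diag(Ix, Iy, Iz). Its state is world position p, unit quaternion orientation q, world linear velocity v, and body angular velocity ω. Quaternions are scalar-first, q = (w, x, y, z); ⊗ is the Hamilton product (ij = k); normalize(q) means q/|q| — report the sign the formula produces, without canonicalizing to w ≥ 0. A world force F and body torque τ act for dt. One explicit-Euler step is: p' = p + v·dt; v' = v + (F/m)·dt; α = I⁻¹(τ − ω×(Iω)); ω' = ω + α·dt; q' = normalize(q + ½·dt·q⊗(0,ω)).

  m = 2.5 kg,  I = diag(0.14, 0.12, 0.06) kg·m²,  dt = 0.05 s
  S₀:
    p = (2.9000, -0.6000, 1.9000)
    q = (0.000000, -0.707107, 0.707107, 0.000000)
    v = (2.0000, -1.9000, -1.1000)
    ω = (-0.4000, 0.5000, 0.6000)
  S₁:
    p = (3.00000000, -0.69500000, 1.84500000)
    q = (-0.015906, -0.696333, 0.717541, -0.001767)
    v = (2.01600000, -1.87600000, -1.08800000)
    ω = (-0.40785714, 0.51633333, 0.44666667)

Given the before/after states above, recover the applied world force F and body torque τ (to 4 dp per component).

velocity change Δv = (0.01600000, 0.02400000, 0.01200000)
F = m·Δv/dt = (0.8000, 1.2000, 0.6000)
Δω = ω₁−ω₀ = (-0.00785714, 0.01633333, -0.15333333)
precession coupling = (-0.0180, -0.0192, 0.0040)
τ = I·(Δω/dt) + ω₀×(Iω₀) = (-0.0400, 0.0200, -0.1800)

F = (0.8000, 1.2000, 0.6000)
τ = (-0.0400, 0.0200, -0.1800)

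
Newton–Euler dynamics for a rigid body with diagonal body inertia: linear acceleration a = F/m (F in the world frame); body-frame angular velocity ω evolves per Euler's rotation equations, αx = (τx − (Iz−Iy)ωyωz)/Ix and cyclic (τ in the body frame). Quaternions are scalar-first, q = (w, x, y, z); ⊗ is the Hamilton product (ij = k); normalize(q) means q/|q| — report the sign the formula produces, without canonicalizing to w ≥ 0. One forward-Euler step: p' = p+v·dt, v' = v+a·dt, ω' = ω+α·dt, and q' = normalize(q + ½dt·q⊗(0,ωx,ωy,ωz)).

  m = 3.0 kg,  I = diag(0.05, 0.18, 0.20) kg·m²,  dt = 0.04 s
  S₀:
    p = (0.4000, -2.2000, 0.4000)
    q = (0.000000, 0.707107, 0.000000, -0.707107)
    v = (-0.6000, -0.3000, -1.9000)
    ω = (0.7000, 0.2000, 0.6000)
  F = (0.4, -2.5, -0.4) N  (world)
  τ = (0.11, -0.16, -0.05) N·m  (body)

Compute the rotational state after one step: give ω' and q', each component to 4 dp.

(τ − ω×Iω)/I = (2.1520, -0.5389, -0.3410)
ω + α·dt = (0.7861, 0.1784, 0.5864)
2q̇ = q⊗(0,ω) = (-0.0707107, 0.1414214, -0.9192391, 0.1414214)
updated quaternion q' = (-0.0014, 0.7098, -0.0184, -0.7042)

ω' = (0.7861, 0.1784, 0.5864)
q' = (-0.0014, 0.7098, -0.0184, -0.7042)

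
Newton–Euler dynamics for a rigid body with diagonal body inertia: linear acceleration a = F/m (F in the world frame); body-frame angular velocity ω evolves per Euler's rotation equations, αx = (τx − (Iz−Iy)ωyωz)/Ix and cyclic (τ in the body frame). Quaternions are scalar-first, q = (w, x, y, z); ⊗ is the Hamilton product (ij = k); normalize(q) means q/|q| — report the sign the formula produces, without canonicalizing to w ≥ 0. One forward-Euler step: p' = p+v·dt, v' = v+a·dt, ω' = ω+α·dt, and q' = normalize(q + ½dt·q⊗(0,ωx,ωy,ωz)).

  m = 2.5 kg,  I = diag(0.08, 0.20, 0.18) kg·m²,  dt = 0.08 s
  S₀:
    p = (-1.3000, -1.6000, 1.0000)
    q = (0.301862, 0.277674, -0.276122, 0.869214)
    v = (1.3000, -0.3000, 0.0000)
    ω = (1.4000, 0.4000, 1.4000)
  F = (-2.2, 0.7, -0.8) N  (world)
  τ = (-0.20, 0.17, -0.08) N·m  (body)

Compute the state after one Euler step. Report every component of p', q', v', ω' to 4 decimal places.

linear accel F/m = (-0.8800, 0.2800, -0.3200)
p' = p + v·dt = (-1.1960, -1.6240, 1.0000)
new velocity v' = (1.2296, -0.2776, -0.0256)
angular accel α = (-2.3600, 1.8300, -0.8178)
ω' = ω + α·dt = (1.2112, 0.5464, 1.3346)
Hamilton product q⊗(0,ω) = (-1.4951944, -0.3116496, 0.9489008, 0.9202472)
q' = normalize(q + ½dt·q⊗(0,ω)) = (0.2413, 0.2643, -0.2374, 0.9031)

p' = (-1.1960, -1.6240, 1.0000)
q' = (0.2413, 0.2643, -0.2374, 0.9031)
v' = (1.2296, -0.2776, -0.0256)
ω' = (1.2112, 0.5464, 1.3346)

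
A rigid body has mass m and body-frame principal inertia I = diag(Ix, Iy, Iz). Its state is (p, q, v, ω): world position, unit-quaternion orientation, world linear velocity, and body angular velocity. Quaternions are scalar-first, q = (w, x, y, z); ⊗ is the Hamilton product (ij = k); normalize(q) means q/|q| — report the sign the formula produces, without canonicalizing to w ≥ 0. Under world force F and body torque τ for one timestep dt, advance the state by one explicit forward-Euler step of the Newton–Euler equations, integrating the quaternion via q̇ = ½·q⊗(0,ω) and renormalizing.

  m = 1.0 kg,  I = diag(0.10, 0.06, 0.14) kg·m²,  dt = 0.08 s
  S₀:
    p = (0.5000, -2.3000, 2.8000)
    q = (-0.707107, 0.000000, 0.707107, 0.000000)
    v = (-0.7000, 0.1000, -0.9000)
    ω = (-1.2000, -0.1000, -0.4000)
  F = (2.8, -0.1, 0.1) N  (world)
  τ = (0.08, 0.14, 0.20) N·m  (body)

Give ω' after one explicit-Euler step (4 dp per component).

ω' = (-1.1386, 0.1123, -0.2830)

(τ − ω×Iω)/I = (0.7680, 2.6533, 1.4629)
new body rate ω' = (-1.1386, 0.1123, -0.2830)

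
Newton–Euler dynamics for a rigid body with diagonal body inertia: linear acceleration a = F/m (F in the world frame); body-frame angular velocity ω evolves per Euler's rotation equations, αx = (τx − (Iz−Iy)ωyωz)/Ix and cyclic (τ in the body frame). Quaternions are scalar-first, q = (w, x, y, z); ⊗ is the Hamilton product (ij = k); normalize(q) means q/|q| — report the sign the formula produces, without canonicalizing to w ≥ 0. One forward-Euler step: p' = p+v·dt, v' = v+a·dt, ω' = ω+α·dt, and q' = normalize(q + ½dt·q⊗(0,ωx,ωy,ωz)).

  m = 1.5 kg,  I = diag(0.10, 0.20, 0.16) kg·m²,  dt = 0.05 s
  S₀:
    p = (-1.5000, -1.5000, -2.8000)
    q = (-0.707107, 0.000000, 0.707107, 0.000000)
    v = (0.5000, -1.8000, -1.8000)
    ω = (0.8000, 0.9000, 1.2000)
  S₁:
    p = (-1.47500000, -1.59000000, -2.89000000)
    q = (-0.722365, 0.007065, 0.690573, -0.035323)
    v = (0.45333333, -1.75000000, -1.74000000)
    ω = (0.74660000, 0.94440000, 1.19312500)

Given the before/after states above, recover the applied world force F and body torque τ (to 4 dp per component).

rate change Δω = (-0.05340000, 0.04440000, -0.00687500)
precession coupling = (-0.0432, -0.0576, 0.0720)
τ = I·(Δω/dt) + ω₀×(Iω₀) = (-0.1500, 0.1200, 0.0500)
v₁ − v₀ = (-0.04666667, 0.05000000, 0.06000000)
F = m·Δv/dt = (-1.4000, 1.5000, 1.8000)

F = (-1.4000, 1.5000, 1.8000)
τ = (-0.1500, 0.1200, 0.0500)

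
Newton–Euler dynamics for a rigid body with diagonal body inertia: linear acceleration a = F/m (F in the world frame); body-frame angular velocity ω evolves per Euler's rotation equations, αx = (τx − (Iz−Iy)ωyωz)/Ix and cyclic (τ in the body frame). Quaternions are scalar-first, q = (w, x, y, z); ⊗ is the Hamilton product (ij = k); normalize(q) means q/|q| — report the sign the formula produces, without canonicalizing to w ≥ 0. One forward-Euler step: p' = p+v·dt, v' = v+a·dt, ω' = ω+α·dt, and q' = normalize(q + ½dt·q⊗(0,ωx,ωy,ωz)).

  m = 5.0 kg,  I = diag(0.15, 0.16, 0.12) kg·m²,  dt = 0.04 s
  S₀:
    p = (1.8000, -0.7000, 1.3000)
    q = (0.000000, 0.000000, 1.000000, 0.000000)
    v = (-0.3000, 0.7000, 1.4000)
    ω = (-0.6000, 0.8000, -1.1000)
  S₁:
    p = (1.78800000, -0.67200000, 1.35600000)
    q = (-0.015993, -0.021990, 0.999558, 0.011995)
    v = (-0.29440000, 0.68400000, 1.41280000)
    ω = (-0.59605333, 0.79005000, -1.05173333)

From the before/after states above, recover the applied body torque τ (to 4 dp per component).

τ = (0.0500, -0.0200, 0.1400)

ω₁ − ω₀ = (0.00394667, -0.00995000, 0.04826667)
gyro term ω₀×Iω₀ = (0.0352, 0.0198, -0.0048)
τ = I·(Δω/dt) + ω₀×(Iω₀) = (0.0500, -0.0200, 0.1400)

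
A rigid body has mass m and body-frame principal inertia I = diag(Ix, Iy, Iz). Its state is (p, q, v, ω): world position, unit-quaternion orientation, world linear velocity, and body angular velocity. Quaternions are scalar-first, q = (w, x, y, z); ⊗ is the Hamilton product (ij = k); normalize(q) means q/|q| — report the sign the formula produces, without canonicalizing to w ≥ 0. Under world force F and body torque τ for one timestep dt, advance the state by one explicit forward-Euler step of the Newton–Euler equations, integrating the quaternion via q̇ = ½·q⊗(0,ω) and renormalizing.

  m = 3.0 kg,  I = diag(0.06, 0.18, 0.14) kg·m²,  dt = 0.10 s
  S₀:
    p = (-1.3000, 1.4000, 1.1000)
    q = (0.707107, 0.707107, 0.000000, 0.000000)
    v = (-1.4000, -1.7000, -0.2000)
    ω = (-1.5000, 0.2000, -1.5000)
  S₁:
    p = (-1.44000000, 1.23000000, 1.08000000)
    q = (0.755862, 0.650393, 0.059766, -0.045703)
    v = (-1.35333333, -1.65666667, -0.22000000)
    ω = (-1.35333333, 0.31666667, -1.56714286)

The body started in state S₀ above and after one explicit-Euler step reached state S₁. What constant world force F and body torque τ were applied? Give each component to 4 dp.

F = (1.4000, 1.3000, -0.6000)
τ = (0.1000, 0.0300, -0.1300)

ω₁ − ω₀ = (0.14666667, 0.11666667, -0.06714286)
precession coupling = (0.0120, -0.1800, -0.0360)
I·α + gyro = (0.1000, 0.0300, -0.1300)
velocity change Δv = (0.04666667, 0.04333333, -0.02000000)
applied force F = (1.4000, 1.3000, -0.6000)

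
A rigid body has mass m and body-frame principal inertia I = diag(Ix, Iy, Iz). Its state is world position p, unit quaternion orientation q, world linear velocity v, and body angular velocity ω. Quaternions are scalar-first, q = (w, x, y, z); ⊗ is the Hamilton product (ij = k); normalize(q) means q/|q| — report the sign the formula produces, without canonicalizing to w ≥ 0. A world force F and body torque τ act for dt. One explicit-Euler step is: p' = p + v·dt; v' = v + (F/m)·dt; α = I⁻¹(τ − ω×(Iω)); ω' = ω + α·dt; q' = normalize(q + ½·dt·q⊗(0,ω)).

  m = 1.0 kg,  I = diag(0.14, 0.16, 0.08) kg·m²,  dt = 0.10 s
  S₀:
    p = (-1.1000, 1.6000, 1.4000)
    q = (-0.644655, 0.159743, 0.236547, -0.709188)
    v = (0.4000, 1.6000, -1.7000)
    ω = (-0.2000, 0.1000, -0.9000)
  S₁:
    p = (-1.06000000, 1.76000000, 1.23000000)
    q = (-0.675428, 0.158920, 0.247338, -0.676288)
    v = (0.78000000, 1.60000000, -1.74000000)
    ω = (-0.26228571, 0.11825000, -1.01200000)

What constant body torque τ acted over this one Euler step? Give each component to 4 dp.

τ = (-0.0800, 0.0400, -0.0900)

Δω = ω₁−ω₀ = (-0.06228571, 0.01825000, -0.11200000)
precession coupling = (0.0072, 0.0108, -0.0004)
applied torque τ = (-0.0800, 0.0400, -0.0900)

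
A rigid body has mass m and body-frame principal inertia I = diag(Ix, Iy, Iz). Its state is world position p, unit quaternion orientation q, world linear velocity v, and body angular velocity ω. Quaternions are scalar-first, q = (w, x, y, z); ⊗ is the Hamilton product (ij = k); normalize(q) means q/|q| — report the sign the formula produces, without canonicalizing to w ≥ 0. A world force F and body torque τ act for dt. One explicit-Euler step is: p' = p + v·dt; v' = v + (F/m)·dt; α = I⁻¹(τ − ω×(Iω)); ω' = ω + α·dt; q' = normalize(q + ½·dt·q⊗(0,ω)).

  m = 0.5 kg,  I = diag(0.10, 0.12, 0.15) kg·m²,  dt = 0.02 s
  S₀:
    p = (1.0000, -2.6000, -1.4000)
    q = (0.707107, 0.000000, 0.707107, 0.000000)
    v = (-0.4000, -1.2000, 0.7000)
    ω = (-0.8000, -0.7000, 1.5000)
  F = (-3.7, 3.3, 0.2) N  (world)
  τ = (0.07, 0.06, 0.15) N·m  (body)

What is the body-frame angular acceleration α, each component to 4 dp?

precession coupling ω×(Iω) = (-0.0315, 0.0600, 0.0112)
(τ − ω×Iω)/I = (1.0150, 0.0000, 0.9253)

α = (1.0150, 0.0000, 0.9253)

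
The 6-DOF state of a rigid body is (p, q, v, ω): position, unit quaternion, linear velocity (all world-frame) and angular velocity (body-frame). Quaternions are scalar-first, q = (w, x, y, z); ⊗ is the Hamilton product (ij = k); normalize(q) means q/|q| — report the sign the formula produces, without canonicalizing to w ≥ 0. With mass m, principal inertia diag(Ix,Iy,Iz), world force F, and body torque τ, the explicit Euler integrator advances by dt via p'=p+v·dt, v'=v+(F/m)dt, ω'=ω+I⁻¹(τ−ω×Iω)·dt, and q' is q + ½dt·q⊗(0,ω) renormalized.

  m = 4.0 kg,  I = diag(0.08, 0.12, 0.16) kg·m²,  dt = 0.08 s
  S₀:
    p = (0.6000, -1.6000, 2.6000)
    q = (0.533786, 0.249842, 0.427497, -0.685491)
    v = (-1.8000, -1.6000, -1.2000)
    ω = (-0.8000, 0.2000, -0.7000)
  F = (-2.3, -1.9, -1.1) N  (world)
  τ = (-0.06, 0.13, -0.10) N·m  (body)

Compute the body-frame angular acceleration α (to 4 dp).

ω×(Iω) gyroscopic = (-0.0056, -0.0448, -0.0064)
angular accel α = (-0.6800, 1.4567, -0.5850)

α = (-0.6800, 1.4567, -0.5850)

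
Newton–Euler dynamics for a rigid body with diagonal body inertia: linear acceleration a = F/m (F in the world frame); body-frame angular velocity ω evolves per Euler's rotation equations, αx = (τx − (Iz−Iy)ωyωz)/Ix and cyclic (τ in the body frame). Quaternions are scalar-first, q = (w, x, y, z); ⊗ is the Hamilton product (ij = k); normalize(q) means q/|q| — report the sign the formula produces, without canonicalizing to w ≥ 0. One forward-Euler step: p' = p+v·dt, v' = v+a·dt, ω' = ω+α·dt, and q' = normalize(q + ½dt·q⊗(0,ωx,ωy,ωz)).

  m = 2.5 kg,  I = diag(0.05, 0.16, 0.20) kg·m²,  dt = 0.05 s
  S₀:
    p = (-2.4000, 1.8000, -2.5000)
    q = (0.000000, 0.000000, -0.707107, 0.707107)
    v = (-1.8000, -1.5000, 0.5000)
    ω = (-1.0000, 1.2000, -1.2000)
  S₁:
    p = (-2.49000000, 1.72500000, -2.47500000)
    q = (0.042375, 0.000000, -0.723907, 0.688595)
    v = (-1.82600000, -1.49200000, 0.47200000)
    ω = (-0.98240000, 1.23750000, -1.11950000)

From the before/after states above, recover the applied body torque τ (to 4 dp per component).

rate change Δω = (0.01760000, 0.03750000, 0.08050000)
τ = I·(Δω/dt) + ω₀×(Iω₀) = (-0.0400, -0.0600, 0.1900)

τ = (-0.0400, -0.0600, 0.1900)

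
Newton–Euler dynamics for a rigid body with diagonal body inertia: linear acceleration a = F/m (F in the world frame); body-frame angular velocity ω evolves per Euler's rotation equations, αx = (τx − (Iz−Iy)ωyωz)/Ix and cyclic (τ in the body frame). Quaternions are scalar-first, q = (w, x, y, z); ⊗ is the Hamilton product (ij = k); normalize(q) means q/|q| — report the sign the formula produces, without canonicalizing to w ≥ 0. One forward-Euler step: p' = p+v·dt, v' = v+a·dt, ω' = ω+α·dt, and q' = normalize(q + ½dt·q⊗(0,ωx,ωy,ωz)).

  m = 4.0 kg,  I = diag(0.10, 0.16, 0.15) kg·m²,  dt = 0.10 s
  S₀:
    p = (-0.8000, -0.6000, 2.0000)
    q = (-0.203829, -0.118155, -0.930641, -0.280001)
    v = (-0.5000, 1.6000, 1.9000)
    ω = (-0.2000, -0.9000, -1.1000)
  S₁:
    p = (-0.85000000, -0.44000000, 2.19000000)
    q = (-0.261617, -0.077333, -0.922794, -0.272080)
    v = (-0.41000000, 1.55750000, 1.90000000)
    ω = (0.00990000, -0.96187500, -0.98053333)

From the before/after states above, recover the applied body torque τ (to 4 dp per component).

τ = (0.2000, -0.1100, 0.1900)

rate change Δω = (0.20990000, -0.06187500, 0.11946667)
τ = I·(Δω/dt) + ω₀×(Iω₀) = (0.2000, -0.1100, 0.1900)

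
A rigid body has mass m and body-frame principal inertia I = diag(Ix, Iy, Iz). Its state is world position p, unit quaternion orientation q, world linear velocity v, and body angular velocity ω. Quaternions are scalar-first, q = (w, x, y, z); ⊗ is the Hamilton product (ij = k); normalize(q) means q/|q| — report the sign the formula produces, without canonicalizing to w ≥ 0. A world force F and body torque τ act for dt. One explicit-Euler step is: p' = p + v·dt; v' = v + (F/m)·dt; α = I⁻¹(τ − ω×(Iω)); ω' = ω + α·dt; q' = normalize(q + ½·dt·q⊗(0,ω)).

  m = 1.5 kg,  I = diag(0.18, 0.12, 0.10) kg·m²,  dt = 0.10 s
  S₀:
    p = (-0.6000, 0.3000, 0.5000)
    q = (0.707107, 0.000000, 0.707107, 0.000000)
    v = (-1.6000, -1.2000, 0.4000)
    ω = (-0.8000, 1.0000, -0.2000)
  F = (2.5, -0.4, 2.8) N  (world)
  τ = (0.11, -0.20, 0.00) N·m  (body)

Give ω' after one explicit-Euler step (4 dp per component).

precession coupling ω×(Iω) = (0.0040, 0.0128, 0.0480)
angular accel α = (0.5889, -1.7733, -0.4800)
new body rate ω' = (-0.7411, 0.8227, -0.2480)

ω' = (-0.7411, 0.8227, -0.2480)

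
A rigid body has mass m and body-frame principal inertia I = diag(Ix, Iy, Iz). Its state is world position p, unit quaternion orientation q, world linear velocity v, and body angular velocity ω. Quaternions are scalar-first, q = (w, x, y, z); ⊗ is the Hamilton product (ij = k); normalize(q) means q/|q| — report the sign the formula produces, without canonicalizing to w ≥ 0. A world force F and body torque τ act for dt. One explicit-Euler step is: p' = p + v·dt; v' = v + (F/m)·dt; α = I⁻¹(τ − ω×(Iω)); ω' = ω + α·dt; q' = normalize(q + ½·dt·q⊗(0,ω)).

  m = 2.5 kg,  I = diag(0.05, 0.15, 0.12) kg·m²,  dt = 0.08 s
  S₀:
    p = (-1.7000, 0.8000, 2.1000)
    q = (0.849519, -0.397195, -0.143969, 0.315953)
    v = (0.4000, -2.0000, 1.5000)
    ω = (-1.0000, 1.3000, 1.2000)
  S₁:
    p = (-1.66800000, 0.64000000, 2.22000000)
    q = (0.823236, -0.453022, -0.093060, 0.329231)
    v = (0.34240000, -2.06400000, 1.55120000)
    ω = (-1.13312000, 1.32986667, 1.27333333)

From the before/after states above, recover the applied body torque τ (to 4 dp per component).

τ = (-0.1300, 0.1400, -0.0200)

Δω = ω₁−ω₀ = (-0.13312000, 0.02986667, 0.07333333)
τ = I·(Δω/dt) + ω₀×(Iω₀) = (-0.1300, 0.1400, -0.0200)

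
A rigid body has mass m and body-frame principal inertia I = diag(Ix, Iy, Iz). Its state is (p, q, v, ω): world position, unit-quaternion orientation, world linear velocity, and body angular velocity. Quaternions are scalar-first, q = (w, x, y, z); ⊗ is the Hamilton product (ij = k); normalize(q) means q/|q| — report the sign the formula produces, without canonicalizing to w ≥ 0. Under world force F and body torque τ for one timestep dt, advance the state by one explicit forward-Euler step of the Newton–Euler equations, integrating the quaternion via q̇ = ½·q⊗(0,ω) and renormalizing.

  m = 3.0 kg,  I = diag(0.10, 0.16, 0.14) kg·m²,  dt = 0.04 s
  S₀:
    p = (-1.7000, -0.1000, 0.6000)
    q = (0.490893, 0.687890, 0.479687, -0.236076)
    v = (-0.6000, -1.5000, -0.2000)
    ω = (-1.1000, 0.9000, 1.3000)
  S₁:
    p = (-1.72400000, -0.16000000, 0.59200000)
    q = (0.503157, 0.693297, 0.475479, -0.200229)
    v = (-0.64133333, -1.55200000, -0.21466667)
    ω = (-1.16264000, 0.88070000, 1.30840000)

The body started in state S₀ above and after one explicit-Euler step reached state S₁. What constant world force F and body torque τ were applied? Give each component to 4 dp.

v₁ − v₀ = (-0.04133333, -0.05200000, -0.01466667)
F = m·Δv/dt = (-3.1000, -3.9000, -1.1000)
ω₁ − ω₀ = (-0.06264000, -0.01930000, 0.00840000)
gyro term ω₀×Iω₀ = (-0.0234, 0.0572, -0.0594)
τ = I·(Δω/dt) + ω₀×(Iω₀) = (-0.1800, -0.0200, -0.0300)

F = (-3.1000, -3.9000, -1.1000)
τ = (-0.1800, -0.0200, -0.0300)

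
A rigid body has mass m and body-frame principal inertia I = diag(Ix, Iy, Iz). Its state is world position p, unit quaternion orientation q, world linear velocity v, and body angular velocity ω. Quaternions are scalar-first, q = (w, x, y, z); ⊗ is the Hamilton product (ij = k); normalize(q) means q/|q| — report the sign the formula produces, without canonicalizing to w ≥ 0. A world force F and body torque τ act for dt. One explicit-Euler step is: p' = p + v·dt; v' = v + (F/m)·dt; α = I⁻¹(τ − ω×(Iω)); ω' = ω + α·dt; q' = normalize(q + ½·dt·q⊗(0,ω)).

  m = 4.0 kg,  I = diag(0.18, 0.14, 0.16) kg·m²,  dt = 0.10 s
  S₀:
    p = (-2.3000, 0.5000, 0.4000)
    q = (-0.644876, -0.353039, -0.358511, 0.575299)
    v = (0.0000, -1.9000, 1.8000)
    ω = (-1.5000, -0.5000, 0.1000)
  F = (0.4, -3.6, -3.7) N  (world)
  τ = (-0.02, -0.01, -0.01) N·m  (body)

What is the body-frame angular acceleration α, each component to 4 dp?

precession coupling ω×(Iω) = (-0.0010, -0.0030, -0.0300)
α = I⁻¹(τ − ω×Iω) = (-0.1056, -0.0500, 0.1250)

α = (-0.1056, -0.0500, 0.1250)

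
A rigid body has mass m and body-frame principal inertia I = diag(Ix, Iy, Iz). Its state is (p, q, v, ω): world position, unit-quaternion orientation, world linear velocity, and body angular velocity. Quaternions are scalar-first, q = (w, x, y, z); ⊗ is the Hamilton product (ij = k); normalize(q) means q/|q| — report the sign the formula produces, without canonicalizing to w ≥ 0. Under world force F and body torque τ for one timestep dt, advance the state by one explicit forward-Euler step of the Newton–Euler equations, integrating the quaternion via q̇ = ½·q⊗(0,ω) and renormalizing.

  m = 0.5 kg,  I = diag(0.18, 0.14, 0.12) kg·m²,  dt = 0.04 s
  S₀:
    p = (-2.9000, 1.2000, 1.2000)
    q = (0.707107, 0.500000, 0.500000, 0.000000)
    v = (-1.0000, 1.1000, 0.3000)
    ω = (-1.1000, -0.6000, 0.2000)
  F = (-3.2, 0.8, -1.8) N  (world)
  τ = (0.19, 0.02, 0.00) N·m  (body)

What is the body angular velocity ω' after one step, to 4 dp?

α = I⁻¹(τ − ω×Iω) = (1.0422, 0.2371, 0.2200)
new body rate ω' = (-1.0583, -0.5905, 0.2088)

ω' = (-1.0583, -0.5905, 0.2088)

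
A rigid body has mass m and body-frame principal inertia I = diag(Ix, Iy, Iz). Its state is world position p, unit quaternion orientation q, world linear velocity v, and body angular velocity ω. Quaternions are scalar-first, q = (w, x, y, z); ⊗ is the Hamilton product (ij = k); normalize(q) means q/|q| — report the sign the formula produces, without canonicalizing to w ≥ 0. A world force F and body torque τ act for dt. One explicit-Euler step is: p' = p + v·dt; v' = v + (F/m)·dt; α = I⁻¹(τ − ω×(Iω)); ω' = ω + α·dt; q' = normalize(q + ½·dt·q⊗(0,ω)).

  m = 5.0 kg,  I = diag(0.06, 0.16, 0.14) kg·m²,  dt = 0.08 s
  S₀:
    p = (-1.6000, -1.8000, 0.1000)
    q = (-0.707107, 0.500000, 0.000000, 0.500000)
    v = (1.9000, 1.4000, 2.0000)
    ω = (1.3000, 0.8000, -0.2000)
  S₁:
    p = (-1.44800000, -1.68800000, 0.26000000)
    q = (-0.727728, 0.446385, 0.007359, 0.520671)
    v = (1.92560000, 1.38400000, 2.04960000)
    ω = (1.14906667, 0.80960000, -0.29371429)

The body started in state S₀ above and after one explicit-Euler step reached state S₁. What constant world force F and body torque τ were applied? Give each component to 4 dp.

F = (1.6000, -1.0000, 3.1000)
τ = (-0.1100, 0.0400, -0.0600)

v₁ − v₀ = (0.02560000, -0.01600000, 0.04960000)
applied force F = (1.6000, -1.0000, 3.1000)
Δω = ω₁−ω₀ = (-0.15093333, 0.00960000, -0.09371429)
precession coupling = (0.0032, 0.0208, 0.1040)
I·α + gyro = (-0.1100, 0.0400, -0.0600)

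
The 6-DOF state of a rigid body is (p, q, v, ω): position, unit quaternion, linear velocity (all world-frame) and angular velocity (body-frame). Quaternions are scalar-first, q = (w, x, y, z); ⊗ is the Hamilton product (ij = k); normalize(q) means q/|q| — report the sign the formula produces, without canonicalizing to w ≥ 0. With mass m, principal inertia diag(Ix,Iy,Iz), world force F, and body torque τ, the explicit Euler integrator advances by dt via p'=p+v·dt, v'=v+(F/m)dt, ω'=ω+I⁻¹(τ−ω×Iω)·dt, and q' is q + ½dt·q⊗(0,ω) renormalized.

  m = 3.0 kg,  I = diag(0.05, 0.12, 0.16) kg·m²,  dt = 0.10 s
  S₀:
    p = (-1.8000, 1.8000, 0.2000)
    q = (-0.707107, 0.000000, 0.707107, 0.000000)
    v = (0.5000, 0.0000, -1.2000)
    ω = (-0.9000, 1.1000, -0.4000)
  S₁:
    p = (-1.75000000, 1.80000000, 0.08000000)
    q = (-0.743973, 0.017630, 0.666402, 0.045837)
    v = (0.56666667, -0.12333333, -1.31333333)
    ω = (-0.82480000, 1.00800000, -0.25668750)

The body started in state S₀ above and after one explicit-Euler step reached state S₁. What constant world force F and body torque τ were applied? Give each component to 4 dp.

rate change Δω = (0.07520000, -0.09200000, 0.14331250)
gyro term ω₀×Iω₀ = (-0.0176, -0.0396, -0.0693)
τ = I·(Δω/dt) + ω₀×(Iω₀) = (0.0200, -0.1500, 0.1600)
Δv = v₁−v₀ = (0.06666667, -0.12333333, -0.11333333)
m·(v₁−v₀)/dt = (2.0000, -3.7000, -3.4000)

F = (2.0000, -3.7000, -3.4000)
τ = (0.0200, -0.1500, 0.1600)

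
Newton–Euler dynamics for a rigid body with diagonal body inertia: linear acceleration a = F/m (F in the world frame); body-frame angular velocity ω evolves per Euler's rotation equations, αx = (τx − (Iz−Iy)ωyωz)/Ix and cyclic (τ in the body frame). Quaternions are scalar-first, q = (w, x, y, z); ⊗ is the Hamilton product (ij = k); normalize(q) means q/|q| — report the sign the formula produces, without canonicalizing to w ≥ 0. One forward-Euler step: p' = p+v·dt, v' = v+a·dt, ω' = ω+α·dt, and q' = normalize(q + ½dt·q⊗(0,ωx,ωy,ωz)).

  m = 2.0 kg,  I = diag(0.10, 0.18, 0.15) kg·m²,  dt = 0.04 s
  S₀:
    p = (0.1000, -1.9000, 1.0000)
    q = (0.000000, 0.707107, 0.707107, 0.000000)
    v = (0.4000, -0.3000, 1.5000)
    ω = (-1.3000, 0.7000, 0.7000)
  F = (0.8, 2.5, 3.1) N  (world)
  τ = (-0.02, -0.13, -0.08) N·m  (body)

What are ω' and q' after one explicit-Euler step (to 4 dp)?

α = I⁻¹(τ − ω×Iω) = (-0.0530, -0.9750, -0.0480)
ω' = ω + α·dt = (-1.3021, 0.6610, 0.6981)
2q̇ = q⊗(0,ω) = (0.4242642, 0.4949749, -0.4949749, 1.4142140)
updated quaternion q' = (0.0085, 0.7166, 0.6968, 0.0283)

ω' = (-1.3021, 0.6610, 0.6981)
q' = (0.0085, 0.7166, 0.6968, 0.0283)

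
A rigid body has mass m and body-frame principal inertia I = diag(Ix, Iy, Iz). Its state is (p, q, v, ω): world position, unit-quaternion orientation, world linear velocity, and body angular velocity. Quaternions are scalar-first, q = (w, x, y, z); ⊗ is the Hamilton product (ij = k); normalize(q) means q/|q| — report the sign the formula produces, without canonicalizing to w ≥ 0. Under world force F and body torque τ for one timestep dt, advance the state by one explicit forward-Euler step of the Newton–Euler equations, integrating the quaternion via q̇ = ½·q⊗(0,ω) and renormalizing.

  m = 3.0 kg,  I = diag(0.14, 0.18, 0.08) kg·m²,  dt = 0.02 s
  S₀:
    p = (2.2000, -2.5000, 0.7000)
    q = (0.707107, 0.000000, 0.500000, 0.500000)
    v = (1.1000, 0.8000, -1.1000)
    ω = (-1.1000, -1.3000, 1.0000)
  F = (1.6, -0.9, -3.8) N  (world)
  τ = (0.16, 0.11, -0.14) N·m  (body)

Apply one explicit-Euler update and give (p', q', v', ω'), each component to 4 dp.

p' = (2.2220, -2.4840, 0.6780)
q' = (0.7085, 0.0037, 0.4852, 0.5125)
v' = (1.1107, 0.7940, -1.1253)
ω' = (-1.0957, -1.2804, 0.9507)

p + v·dt = (2.2220, -2.4840, 0.6780)
v' = v + a·dt = (1.1107, 0.7940, -1.1253)
(τ − ω×Iω)/I = (0.2143, 0.9778, -2.4650)
ω + α·dt = (-1.0957, -1.2804, 0.9507)
Hamilton product q⊗(0,ω) = (0.1500000, 0.3721823, -1.4692391, 1.2571070)
q' = normalize(q + ½dt·q⊗(0,ω)) = (0.7085, 0.0037, 0.4852, 0.5125)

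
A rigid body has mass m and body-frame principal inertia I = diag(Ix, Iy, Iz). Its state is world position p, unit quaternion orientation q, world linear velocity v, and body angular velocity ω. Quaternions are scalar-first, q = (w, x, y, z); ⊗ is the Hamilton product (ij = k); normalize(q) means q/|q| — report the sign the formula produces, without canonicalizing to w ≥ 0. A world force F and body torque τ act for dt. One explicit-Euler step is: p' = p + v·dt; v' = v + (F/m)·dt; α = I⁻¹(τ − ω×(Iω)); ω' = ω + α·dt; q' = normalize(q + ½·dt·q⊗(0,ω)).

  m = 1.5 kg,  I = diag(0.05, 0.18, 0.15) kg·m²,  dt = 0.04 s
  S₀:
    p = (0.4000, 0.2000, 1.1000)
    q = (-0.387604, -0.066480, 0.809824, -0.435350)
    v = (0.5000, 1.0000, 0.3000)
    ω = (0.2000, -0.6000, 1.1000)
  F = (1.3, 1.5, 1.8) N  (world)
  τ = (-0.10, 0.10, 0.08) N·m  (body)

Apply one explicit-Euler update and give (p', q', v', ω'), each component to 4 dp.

a = (0.8667, 1.0000, 1.2000)
new position p' = (0.4200, 0.2400, 1.1120)
new velocity v' = (0.5347, 1.0400, 0.3480)
(τ − ω×Iω)/I = (-2.3960, 0.6778, 0.6373)
new body rate ω' = (0.1042, -0.5729, 1.1255)
Hamilton product q⊗(0,ω) = (0.9780754, 0.5520756, 0.2186204, -0.5484412)
updated quaternion q' = (-0.3679, -0.0554, 0.8139, -0.4462)

p' = (0.4200, 0.2400, 1.1120)
q' = (-0.3679, -0.0554, 0.8139, -0.4462)
v' = (0.5347, 1.0400, 0.3480)
ω' = (0.1042, -0.5729, 1.1255)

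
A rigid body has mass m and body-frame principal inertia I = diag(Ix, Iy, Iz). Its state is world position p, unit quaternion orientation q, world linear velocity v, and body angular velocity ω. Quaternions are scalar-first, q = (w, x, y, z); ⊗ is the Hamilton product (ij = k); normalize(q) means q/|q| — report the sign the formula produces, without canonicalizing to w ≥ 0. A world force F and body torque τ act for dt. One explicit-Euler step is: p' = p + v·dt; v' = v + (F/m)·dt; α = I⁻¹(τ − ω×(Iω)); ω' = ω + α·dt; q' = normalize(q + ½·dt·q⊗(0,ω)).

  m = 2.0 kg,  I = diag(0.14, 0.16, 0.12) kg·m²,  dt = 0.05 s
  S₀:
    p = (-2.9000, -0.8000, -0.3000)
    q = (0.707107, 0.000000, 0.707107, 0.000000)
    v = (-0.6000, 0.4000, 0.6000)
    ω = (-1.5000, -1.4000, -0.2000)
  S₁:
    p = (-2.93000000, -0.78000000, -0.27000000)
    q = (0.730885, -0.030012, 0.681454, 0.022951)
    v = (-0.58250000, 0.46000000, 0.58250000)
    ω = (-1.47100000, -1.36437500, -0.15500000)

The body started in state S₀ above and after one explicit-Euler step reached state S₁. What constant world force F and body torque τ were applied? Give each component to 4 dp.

F = (0.7000, 2.4000, -0.7000)
τ = (0.0700, 0.1200, 0.1500)

Δv = v₁−v₀ = (0.01750000, 0.06000000, -0.01750000)
applied force F = (0.7000, 2.4000, -0.7000)
ω₁ − ω₀ = (0.02900000, 0.03562500, 0.04500000)
I·α + gyro = (0.0700, 0.1200, 0.1500)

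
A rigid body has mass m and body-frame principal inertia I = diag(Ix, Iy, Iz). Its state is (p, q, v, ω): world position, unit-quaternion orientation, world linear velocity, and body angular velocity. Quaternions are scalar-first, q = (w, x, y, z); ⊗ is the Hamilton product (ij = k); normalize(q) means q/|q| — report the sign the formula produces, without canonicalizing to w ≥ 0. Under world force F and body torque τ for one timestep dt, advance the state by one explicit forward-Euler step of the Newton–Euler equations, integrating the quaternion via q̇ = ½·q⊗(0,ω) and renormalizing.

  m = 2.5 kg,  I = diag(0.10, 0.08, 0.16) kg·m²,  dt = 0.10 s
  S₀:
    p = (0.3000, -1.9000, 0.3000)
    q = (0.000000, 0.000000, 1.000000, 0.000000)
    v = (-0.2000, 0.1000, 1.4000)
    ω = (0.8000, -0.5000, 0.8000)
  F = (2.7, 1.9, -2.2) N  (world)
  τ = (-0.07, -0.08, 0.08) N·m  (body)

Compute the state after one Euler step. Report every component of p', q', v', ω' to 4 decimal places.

p' = (0.2800, -1.8900, 0.4400)
q' = (0.0250, 0.0399, 0.9981, -0.0399)
v' = (-0.0920, 0.1760, 1.3120)
ω' = (0.7620, -0.5520, 0.8450)

gyro term ω×Iω = (-0.0320, -0.0384, 0.0080)
angular accel α = (-0.3800, -0.5200, 0.4500)
ω + α·dt = (0.7620, -0.5520, 0.8450)
q⊗(0,ω) = (0.5000000, 0.8000000, 0.0000000, -0.8000000)
q + ½dt·q⊗(0,ω), renormalized = (0.0250, 0.0399, 0.9981, -0.0399)
linear accel F/m = (1.0800, 0.7600, -0.8800)
p + v·dt = (0.2800, -1.8900, 0.4400)
v + (F/m)dt = (-0.0920, 0.1760, 1.3120)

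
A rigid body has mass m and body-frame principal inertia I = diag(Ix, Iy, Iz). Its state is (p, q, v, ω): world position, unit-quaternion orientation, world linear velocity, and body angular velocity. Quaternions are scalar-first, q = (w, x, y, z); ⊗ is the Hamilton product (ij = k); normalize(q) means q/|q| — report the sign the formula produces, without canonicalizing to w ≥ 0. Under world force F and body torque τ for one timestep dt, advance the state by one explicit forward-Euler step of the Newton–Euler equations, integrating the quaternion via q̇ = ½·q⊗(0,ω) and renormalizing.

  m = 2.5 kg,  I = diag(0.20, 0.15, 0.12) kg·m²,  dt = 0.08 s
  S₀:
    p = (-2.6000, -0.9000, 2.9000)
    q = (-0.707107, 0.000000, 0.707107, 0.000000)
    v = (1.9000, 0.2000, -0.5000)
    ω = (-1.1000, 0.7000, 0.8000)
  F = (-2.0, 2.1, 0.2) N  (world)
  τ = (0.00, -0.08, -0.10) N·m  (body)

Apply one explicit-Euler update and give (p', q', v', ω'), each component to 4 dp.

p' = (-2.4480, -0.8840, 2.8600)
q' = (-0.7255, 0.0536, 0.6860, 0.0085)
v' = (1.8360, 0.2672, -0.4936)
ω' = (-1.0933, 0.6949, 0.7077)

a = F/m = (-0.8000, 0.8400, 0.0800)
new position p' = (-2.4480, -0.8840, 2.8600)
v' = v + a·dt = (1.8360, 0.2672, -0.4936)
precession coupling ω×(Iω) = (-0.0168, -0.0704, 0.0385)
angular accel α = (0.0840, -0.0640, -1.1542)
new body rate ω' = (-1.0933, 0.6949, 0.7077)
Hamilton product q⊗(0,ω) = (-0.4949749, 1.3435033, -0.4949749, 0.2121321)
q' = normalize(q + ½dt·q⊗(0,ω)) = (-0.7255, 0.0536, 0.6860, 0.0085)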